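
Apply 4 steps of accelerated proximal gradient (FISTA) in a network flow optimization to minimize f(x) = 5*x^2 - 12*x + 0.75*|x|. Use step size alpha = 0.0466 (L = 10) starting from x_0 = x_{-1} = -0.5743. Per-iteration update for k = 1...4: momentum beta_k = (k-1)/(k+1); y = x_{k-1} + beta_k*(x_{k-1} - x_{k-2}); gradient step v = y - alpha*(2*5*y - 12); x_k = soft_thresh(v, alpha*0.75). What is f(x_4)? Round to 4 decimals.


FISTA on f(x) = 5*x^2 - 12*x + 0.75*|x|
L = 10, alpha = 0.0466
Iteration 1: beta = 0.0, y = -0.5743 + 0.0*(-0.5743 + 0.5743) = -0.5743
  grad(y) = -17.743, v = y - alpha*grad = 0.2525
  prox(v) = soft_thresh(0.2525, 0.035) = 0.2176
Iteration 2: beta = 0.3333, y = 0.2176 + 0.3333*(0.2176 + 0.5743) = 0.4815
  grad(y) = -7.1847, v = y - alpha*grad = 0.8163
  prox(v) = soft_thresh(0.8163, 0.035) = 0.7814
Iteration 3: beta = 0.5, y = 0.7814 + 0.5*(0.7814 - 0.2176) = 1.0633
  grad(y) = -1.367, v = y - alpha*grad = 1.127
  prox(v) = soft_thresh(1.127, 0.035) = 1.092
Iteration 4: beta = 0.6, y = 1.092 + 0.6*(1.092 - 0.7814) = 1.2784
  grad(y) = 0.7845, v = y - alpha*grad = 1.2419
  prox(v) = soft_thresh(1.2419, 0.035) = 1.2069
f(x_4) = 5*1.2069^2 - 12*1.2069 + 0.75*|1.2069| = -6.2946


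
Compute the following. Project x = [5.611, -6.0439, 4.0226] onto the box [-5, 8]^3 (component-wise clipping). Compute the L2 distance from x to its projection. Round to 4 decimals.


Project each component onto [-5, 8].
clip(5.611) = 5.611, clip(-6.0439) = -5.0, clip(4.0226) = 4.0226
Projection = [5.611, -5.0, 4.0226]
Squared diffs: [0.0, 1.0897, 0.0]
Distance = sqrt(1.0897) = 1.0439


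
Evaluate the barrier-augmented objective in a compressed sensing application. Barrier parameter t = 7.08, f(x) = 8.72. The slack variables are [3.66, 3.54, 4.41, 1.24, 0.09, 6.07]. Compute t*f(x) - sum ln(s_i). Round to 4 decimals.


Step 1: Compute log-barrier.
ln values: [1.2975, 1.2641, 1.4839, 0.2151, -2.4079, 1.8034]
phi = -(1.2975 + 1.2641 + 1.4839 + 0.2151 - 2.4079 + 1.8034) = -3.656
Step 2: Compute augmented objective.
t*f(x) = 7.08*8.72 = 61.7376
Total = 61.7376 - 3.656 = 58.0816


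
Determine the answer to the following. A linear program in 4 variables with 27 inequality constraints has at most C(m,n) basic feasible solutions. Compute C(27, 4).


Each vertex corresponds to some choice of n active constraints out of m, so the number of vertices is at most C(m, n) = m! / (n!(m-n)!).
m = 27, n = 4
Numerator: 27 * 26 * 25 * 24
Denominator: 4! = 24
C(27, 4) = 17550


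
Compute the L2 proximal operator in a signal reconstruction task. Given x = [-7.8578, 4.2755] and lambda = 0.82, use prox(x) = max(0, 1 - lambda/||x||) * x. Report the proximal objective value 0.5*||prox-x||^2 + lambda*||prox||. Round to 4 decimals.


Step 1: Compute ||x||.
||x|| = 8.9457
Step 2: Compute scaling factor.
scale = max(0, 1 - 0.82/8.9457) = 0.9083
Step 3: prox(x) = [-7.1375, 3.8836]
||prox(x)|| = 8.1257
Step 4: Proximal objective.
0.5*||prox-x||^2 = 0.3362
lambda*||prox|| = 6.6631
Total = 6.9992


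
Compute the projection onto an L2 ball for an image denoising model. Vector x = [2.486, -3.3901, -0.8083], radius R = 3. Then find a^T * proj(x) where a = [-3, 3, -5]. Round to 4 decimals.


Step 1: Compute ||x|| (intermediates to 6 decimals).
||x|| = sqrt(2.486^2 + (-3.3901)^2 + (-0.8083)^2) = 4.280925
Step 2: Project.
Since ||x|| > R, scale = R/||x|| = 3/4.280925 = 0.700783, proj(x) = scale * x
proj(x) = [1.742147, -2.375724, -0.566443]
Step 3: Dot product.
a^T * proj(x) = -3*1.742147 + 3*(-2.375724) - 5*(-0.566443) = -9.5214


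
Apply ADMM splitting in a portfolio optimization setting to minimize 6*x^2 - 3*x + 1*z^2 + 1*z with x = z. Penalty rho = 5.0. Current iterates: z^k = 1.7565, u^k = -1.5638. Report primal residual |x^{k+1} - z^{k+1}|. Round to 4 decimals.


ADMM iteration with rho = 5.0, z^k = 1.7565, u^k = -1.5638
Step 1: x-update.
Minimize 6*x^2 - 3*x + (5.0/2)*(x - 1.7565 - 1.5638)^2
FOC: (2*6 + 5.0)*x = 3 + 5.0*(1.7565 + 1.5638)
x^{k+1} = 1.153
Step 2: z-update.
Minimize 1*z^2 + 1*z + (5.0/2)*(1.153 - z - 1.5638)^2
FOC: (2*1 + 5.0)*z = -1 + 5.0*(1.153 - 1.5638)
z^{k+1} = -0.4363
Step 3: u-update.
u^{k+1} = -1.5638 + 1.153 + 0.4363 = 0.0255
Step 4: Primal residual = |1.153 + 0.4363| = 1.5893


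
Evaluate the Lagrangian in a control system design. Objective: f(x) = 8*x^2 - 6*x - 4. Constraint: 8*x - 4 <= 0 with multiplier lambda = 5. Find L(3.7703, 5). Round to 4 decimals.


Step 1: Evaluate f(x).
f(3.7703) = 8*3.7703^2 - 6*3.7703 - 4 = 87.0995
Step 2: Evaluate g(x).
g(3.7703) = 8*3.7703 - 4 = 26.1624
Step 3: Compute Lagrangian.
L = 87.0995 + 5*26.1624 = 217.9115


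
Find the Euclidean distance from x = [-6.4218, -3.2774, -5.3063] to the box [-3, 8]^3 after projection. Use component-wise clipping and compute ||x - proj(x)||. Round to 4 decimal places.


Project each component onto [-3, 8].
clip(-6.4218) = -3.0, clip(-3.2774) = -3.0, clip(-5.3063) = -3.0
Projection = [-3.0, -3.0, -3.0]
Squared diffs: [11.7087, 0.077, 5.319]
Distance = sqrt(17.1047) = 4.1358


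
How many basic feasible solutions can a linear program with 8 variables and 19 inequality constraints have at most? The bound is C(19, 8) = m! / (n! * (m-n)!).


Each vertex corresponds to some choice of n active constraints out of m, so the number of vertices is at most C(m, n) = m! / (n!(m-n)!).
m = 19, n = 8
Numerator: 19 * 18 * 17 * 16 * 15 * 14 * 13 * 12
Denominator: 8! = 40320
C(19, 8) = 75582


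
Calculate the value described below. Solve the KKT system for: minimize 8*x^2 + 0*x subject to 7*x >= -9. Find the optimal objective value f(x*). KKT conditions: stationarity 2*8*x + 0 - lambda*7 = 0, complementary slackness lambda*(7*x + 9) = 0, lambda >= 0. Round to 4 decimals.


Step 1: Try lambda = 0 (constraint inactive).
Stationarity: 2*8*x + 0 = 0
x* = 0/(2*8) = 0.0
Check constraint: 7*0.0 = 0.0 >= -9 -- satisfied.
Step 2: Compute optimal value.
f(x*) = 8*0.0^2 + 0*0.0 = 0.0


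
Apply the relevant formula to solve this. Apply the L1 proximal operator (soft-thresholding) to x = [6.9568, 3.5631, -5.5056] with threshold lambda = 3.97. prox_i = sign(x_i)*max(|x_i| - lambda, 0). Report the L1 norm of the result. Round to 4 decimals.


Soft-thresholding with lambda = 3.97:
prox(6.9568) = sign(6.9568)*max(|6.9568| - 3.97, 0) = 2.9868
prox(3.5631) = sign(3.5631)*max(|3.5631| - 3.97, 0) = 0.0
prox(-5.5056) = sign(-5.5056)*max(|-5.5056| - 3.97, 0) = -1.5356
prox(x) = [2.9868, 0.0, -1.5356]
||prox(x)||_1 = 2.9868 + 0.0 + 1.5356 = 4.5224


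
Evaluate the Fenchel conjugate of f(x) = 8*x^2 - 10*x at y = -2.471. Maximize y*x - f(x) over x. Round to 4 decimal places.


f*(y) = sup_x {y*x - a*x^2 - b*x} = sup_x {(y-b)*x - a*x^2}
FOC: (y - b) - 2a*x = 0 => x* = (y - b)/(2a)
x* = (-2.471 + 10)/(2*8) = 0.4706
f*(-2.471) = (y-b)^2/(4a) = (-2.471 + 10)^2/(4*8)
= 56.6858/32 = 1.7714


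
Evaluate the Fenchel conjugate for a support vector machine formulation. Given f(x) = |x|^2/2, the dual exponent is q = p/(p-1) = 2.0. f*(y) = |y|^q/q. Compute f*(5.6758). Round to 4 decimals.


The conjugate exponent q satisfies 1/p + 1/q = 1.
p = 2, so q = 2/(2 - 1) = 2.0
|y|^q = 5.6758^2.0 = 32.2147
f*(5.6758) = 32.2147 / 2.0 = 16.1074


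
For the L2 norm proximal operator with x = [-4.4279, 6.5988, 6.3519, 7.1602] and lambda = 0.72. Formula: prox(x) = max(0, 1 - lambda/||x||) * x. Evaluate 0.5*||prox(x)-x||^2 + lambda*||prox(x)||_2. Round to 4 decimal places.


Step 1: Compute ||x||.
||x|| = 12.4405
Step 2: Compute scaling factor.
scale = max(0, 1 - 0.72/12.4405) = 0.9421
Step 3: prox(x) = [-4.1716, 6.2169, 5.9843, 6.7458]
||prox(x)|| = 11.7205
Step 4: Proximal objective.
0.5*||prox-x||^2 = 0.2592
lambda*||prox|| = 8.4388
Total = 8.6979


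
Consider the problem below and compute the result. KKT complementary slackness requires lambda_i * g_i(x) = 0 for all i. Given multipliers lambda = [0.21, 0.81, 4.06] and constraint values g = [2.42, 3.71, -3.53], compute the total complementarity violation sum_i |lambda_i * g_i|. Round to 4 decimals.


KKT complementary slackness check:
lambda_1 * g_1 = 0.21 * 2.42 = 0.5082
lambda_2 * g_2 = 0.81 * 3.71 = 3.0051
lambda_3 * g_3 = 4.06 * -3.53 = -14.3318
Total violation = 0.5082 + 3.0051 + 14.3318 = 17.8451


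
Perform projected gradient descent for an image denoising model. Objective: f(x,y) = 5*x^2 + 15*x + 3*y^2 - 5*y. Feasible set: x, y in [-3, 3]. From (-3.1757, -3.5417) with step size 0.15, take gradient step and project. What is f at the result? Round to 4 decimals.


Step 1: Compute gradient at (-3.1757, -3.5417).
grad_x = 2*5*-3.1757 + 15 = -16.757
grad_y = 2*3*-3.5417 - 5 = -26.2502
Step 2: Gradient step.
x_raw = -3.1757 - 0.15*-16.757 = -0.6622
y_raw = -3.5417 - 0.15*-26.2502 = 0.3958
Step 3: Project onto [-3, 3].
x_proj = clip(-0.6622) = -0.6622
y_proj = clip(0.3958) = 0.3958
Step 4: Evaluate f.
f(-0.6622, 0.3958) = -9.2491


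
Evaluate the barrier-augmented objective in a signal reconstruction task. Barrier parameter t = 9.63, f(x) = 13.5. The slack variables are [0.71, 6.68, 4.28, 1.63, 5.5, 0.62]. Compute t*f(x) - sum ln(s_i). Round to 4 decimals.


Step 1: Compute log-barrier.
ln values: [-0.3425, 1.8991, 1.454, 0.4886, 1.7047, -0.478]
phi = -(-0.3425 + 1.8991 + 1.454 + 0.4886 + 1.7047 - 0.478) = -4.7259
Step 2: Compute augmented objective.
t*f(x) = 9.63*13.5 = 130.005
Total = 130.005 - 4.7259 = 125.2791


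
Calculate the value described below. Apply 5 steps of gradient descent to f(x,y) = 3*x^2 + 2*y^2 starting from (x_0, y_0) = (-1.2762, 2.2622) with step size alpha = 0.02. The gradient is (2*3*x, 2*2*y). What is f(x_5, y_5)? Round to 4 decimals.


Gradient descent on f(x,y) = 3*x^2 + 2*y^2.
Starting point: (-1.2762, 2.2622), alpha = 0.02
Step 1: grad_x = 2*3*-1.2762 = -7.6572, grad_y = 2*2*2.2622 = 9.0488
  x_1 = -1.2762 - 0.02*-7.6572 = -1.1231
  y_1 = 2.2622 - 0.02*9.0488 = 2.0812
Step 2: grad_x = 2*3*-1.1231 = -6.7383, grad_y = 2*2*2.0812 = 8.3249
  x_2 = -1.1231 - 0.02*-6.7383 = -0.9883
  y_2 = 2.0812 - 0.02*8.3249 = 1.9147
Step 3: grad_x = 2*3*-0.9883 = -5.9297, grad_y = 2*2*1.9147 = 7.6589
  x_3 = -0.9883 - 0.02*-5.9297 = -0.8697
  y_3 = 1.9147 - 0.02*7.6589 = 1.7615
Step 4: grad_x = 2*3*-0.8697 = -5.2182, grad_y = 2*2*1.7615 = 7.0462
  x_4 = -0.8697 - 0.02*-5.2182 = -0.7653
  y_4 = 1.7615 - 0.02*7.0462 = 1.6206
Step 5: grad_x = 2*3*-0.7653 = -4.592, grad_y = 2*2*1.6206 = 6.4825
  x_5 = -0.7653 - 0.02*-4.592 = -0.6735
  y_5 = 1.6206 - 0.02*6.4825 = 1.491
f(-0.6735, 1.491) = 3*(-0.6735)^2 + 2*1.491^2 = 5.8068


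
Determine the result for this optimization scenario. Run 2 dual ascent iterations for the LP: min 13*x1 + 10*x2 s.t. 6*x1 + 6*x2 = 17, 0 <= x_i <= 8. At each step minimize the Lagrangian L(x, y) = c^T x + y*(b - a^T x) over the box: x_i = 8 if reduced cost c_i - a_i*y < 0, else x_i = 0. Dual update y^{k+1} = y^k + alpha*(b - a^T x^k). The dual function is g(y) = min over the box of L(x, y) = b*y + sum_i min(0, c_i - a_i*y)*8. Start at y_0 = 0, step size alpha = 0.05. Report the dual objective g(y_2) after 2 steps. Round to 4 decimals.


Dual ascent for LP: min 13*x1 + 10*x2, 6*x1 + 6*x2 = 17, 0 <= x_i <= 8
Step 1: y^k = 0.0, reduced costs: (13.0, 10.0)
  x^k = (0.0, 0.0), subgradient = b - a^T x = 17.0
  y^{k+1} = 0.0 + 0.05*17.0 = 0.85
Step 2: y^k = 0.85, reduced costs: (7.9, 4.9)
  x^k = (0.0, 0.0), subgradient = b - a^T x = 17.0
  y^{k+1} = 0.85 + 0.05*17.0 = 1.7
Dual objective at y_2 = 1.7: reduced costs (2.8, -0.2), box minimizer x = (0.0, 8.0)
g(y_2) = b*y + (c1 - a1*y)*x1 + (c2 - a2*y)*x2 = 17*1.7 + 2.8*0.0 + (-0.2)*8.0 = 28.9 + 0.0 - 1.6 = 27.3


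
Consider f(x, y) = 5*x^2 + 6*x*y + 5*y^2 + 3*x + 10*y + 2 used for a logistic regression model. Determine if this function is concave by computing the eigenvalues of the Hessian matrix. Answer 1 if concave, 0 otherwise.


The Hessian of f(x,y) = 5*x^2 + 6*x*y + 5*y^2 + 3*x + 10*y + 2 is:
H = [[10, 6], [6, 10]]
Trace = 10 + 10 = 20
Determinant = 10*10 - (6)^2 = 64
Discriminant = (20)^2 - 4*64 = 144.0
Eigenvalues: lambda_1 = 4.0, lambda_2 = 16.0
The function is not concave.

0


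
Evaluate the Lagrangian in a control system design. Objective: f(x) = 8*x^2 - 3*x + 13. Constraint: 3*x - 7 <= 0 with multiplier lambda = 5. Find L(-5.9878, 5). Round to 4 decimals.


Step 1: Evaluate f(x).
f(-5.9878) = 8*(-5.9878)^2 - 3*(-5.9878) + 13 = 317.7934
Step 2: Evaluate g(x).
g(-5.9878) = 3*-5.9878 - 7 = -24.9634
Step 3: Compute Lagrangian.
L = 317.7934 + 5*-24.9634 = 192.9764


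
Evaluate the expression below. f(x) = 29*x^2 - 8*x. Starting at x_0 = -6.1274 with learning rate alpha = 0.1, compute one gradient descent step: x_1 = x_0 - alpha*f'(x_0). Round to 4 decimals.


We compute the gradient at x_0 and apply the update.
f'(x) = 58*x - 8
f'(-6.1274) = 58*-6.1274 - 8 = -363.3892
x_1 = -6.1274 - 0.1*-363.3892 = 30.2115


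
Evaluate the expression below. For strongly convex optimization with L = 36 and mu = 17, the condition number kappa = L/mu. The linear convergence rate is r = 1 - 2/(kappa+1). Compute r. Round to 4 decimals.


Step 1: Compute the condition number.
kappa = L/mu = 36/17 = 2.1176
Step 2: Compute the convergence rate.
r = 1 - 2/(kappa + 1) = 1 - 2*mu/(L + mu) = (L - mu)/(L + mu) = 19/53 = 0.3585


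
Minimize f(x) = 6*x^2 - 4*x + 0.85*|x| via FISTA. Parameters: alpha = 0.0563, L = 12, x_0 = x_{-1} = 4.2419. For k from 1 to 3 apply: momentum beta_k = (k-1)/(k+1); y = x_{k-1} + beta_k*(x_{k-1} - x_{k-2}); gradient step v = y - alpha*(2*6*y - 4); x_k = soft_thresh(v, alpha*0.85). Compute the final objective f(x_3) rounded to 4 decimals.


FISTA on f(x) = 6*x^2 - 4*x + 0.85*|x|
L = 12, alpha = 0.0563
Iteration 1: beta = 0.0, y = 4.2419 + 0.0*(4.2419 - 4.2419) = 4.2419
  grad(y) = 46.9028, v = y - alpha*grad = 1.6013
  prox(v) = soft_thresh(1.6013, 0.0479) = 1.5534
Iteration 2: beta = 0.3333, y = 1.5534 + 0.3333*(1.5534 - 4.2419) = 0.6573
  grad(y) = 3.8871, v = y - alpha*grad = 0.4384
  prox(v) = soft_thresh(0.4384, 0.0479) = 0.3906
Iteration 3: beta = 0.5, y = 0.3906 + 0.5*(0.3906 - 1.5534) = -0.1909
  grad(y) = -6.2904, v = y - alpha*grad = 0.1633
  prox(v) = soft_thresh(0.1633, 0.0479) = 0.1154
f(x_3) = 6*0.1154^2 - 4*0.1154 + 0.85*|0.1154| = -0.2837


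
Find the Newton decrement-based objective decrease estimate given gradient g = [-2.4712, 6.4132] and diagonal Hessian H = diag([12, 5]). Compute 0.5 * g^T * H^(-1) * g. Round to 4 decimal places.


Step 1: H is diagonal, so H^(-1) * g = [-0.2059, 1.2826].
Step 2: g^T H^(-1) g = sum_i g_i^2 / H_ii
  = (-2.4712)^2/12 + (6.4132)^2/5
  = 0.5089 + 8.2258 = 8.7347
Step 3: Objective decrease = 0.5 * g^T H^(-1) g = 4.3674


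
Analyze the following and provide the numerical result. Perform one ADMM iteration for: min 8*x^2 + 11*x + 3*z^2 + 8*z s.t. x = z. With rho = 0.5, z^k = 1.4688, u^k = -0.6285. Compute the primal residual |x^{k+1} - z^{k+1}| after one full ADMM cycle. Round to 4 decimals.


ADMM iteration with rho = 0.5, z^k = 1.4688, u^k = -0.6285
Step 1: x-update.
Minimize 8*x^2 + 11*x + (0.5/2)*(x - 1.4688 - 0.6285)^2
FOC: (2*8 + 0.5)*x = -11 + 0.5*(1.4688 + 0.6285)
x^{k+1} = -0.6031
Step 2: z-update.
Minimize 3*z^2 + 8*z + (0.5/2)*(-0.6031 - z - 0.6285)^2
FOC: (2*3 + 0.5)*z = -8 + 0.5*(-0.6031 - 0.6285)
z^{k+1} = -1.3255
Step 3: u-update.
u^{k+1} = -0.6285 - 0.6031 + 1.3255 = 0.0939
Step 4: Primal residual = |-0.6031 + 1.3255| = 0.7224


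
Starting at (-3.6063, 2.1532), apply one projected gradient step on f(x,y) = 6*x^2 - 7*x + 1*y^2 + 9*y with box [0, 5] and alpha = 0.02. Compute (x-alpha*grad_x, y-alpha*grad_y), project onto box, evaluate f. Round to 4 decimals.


Step 1: Compute gradient at (-3.6063, 2.1532).
grad_x = 2*6*-3.6063 - 7 = -50.2756
grad_y = 2*1*2.1532 + 9 = 13.3064
Step 2: Gradient step.
x_raw = -3.6063 - 0.02*-50.2756 = -2.6008
y_raw = 2.1532 - 0.02*13.3064 = 1.8871
Step 3: Project onto [0, 5].
x_proj = clip(-2.6008) = 0.0
y_proj = clip(1.8871) = 1.8871
Step 4: Evaluate f.
f(0.0, 1.8871) = 20.5447


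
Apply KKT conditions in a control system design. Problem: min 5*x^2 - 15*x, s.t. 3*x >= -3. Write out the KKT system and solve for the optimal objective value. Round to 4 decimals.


Step 1: Try lambda = 0 (constraint inactive).
Stationarity: 2*5*x - 15 = 0
x* = 15/(2*5) = 1.5
Check constraint: 3*1.5 = 4.5 >= -3 -- satisfied.
Step 2: Compute optimal value.
f(x*) = 5*1.5^2 - 15*1.5 = -11.25


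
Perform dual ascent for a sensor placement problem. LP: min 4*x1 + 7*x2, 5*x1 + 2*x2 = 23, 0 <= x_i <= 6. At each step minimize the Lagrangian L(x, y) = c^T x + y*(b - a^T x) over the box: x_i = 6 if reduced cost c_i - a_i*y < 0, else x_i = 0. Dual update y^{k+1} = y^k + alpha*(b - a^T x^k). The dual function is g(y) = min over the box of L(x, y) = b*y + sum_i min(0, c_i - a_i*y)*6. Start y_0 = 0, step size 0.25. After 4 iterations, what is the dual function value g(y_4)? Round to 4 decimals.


Dual ascent for LP: min 4*x1 + 7*x2, 5*x1 + 2*x2 = 23, 0 <= x_i <= 6
Step 1: y^k = 0.0, reduced costs: (4.0, 7.0)
  x^k = (0.0, 0.0), subgradient = b - a^T x = 23.0
  y^{k+1} = 0.0 + 0.25*23.0 = 5.75
Step 2: y^k = 5.75, reduced costs: (-24.75, -4.5)
  x^k = (6.0, 6.0), subgradient = b - a^T x = -19.0
  y^{k+1} = 5.75 + 0.25*-19.0 = 1.0
Step 3: y^k = 1.0, reduced costs: (-1.0, 5.0)
  x^k = (6.0, 0.0), subgradient = b - a^T x = -7.0
  y^{k+1} = 1.0 + 0.25*-7.0 = -0.75
Step 4: y^k = -0.75, reduced costs: (7.75, 8.5)
  x^k = (0.0, 0.0), subgradient = b - a^T x = 23.0
  y^{k+1} = -0.75 + 0.25*23.0 = 5.0
Dual objective at y_4 = 5.0: reduced costs (-21.0, -3.0), box minimizer x = (6.0, 6.0)
g(y_4) = b*y + (c1 - a1*y)*x1 + (c2 - a2*y)*x2 = 23*5.0 + (-21.0)*6.0 + (-3.0)*6.0 = 115.0 - 126.0 - 18.0 = -29.0


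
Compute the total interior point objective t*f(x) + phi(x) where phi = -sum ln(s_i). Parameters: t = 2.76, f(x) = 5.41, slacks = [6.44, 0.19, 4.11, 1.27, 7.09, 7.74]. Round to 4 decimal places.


Step 1: Compute log-barrier.
ln values: [1.8625, -1.6607, 1.4134, 0.239, 1.9587, 2.0464]
phi = -(1.8625 - 1.6607 + 1.4134 + 0.239 + 1.9587 + 2.0464) = -5.8593
Step 2: Compute augmented objective.
t*f(x) = 2.76*5.41 = 14.9316
Total = 14.9316 - 5.8593 = 9.0723


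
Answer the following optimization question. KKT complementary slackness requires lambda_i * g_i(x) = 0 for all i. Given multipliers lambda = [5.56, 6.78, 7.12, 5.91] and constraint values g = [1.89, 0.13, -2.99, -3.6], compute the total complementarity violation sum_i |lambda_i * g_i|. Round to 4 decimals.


KKT complementary slackness check:
lambda_1 * g_1 = 5.56 * 1.89 = 10.5084
lambda_2 * g_2 = 6.78 * 0.13 = 0.8814
lambda_3 * g_3 = 7.12 * -2.99 = -21.2888
lambda_4 * g_4 = 5.91 * -3.6 = -21.276
Total violation = 10.5084 + 0.8814 + 21.2888 + 21.276 = 53.9546


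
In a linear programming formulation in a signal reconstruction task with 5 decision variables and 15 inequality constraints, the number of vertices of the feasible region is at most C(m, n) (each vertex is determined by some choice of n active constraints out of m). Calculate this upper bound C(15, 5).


Each vertex corresponds to some choice of n active constraints out of m, so the number of vertices is at most C(m, n) = m! / (n!(m-n)!).
m = 15, n = 5
Numerator: 15 * 14 * 13 * 12 * 11
Denominator: 5! = 120
C(15, 5) = 3003


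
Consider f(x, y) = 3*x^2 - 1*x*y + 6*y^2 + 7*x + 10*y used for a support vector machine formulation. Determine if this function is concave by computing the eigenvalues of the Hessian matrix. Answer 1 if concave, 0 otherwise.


The Hessian of f(x,y) = 3*x^2 - 1*x*y + 6*y^2 + 7*x + 10*y is:
H = [[6, -1], [-1, 12]]
Trace = 6 + 12 = 18
Determinant = 6*12 - (-1)^2 = 71
Discriminant = (18)^2 - 4*71 = 40.0
Eigenvalues: lambda_1 = 5.8377, lambda_2 = 12.1623
The function is not concave.

0


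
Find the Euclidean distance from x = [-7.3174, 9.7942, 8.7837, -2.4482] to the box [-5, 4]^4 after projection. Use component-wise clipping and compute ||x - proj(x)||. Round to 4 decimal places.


Project each component onto [-5, 4].
clip(-7.3174) = -5.0, clip(9.7942) = 4.0, clip(8.7837) = 4.0, clip(-2.4482) = -2.4482
Projection = [-5.0, 4.0, 4.0, -2.4482]
Squared diffs: [5.3703, 33.5728, 22.8838, 0.0]
Distance = sqrt(61.8269) = 7.863


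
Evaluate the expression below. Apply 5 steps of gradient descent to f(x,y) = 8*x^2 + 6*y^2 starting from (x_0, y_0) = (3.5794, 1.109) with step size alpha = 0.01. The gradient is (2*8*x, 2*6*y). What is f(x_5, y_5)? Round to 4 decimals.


Gradient descent on f(x,y) = 8*x^2 + 6*y^2.
Starting point: (3.5794, 1.109), alpha = 0.01
Step 1: grad_x = 2*8*3.5794 = 57.2704, grad_y = 2*6*1.109 = 13.308
  x_1 = 3.5794 - 0.01*57.2704 = 3.0067
  y_1 = 1.109 - 0.01*13.308 = 0.9759
Step 2: grad_x = 2*8*3.0067 = 48.1071, grad_y = 2*6*0.9759 = 11.711
  x_2 = 3.0067 - 0.01*48.1071 = 2.5256
  y_2 = 0.9759 - 0.01*11.711 = 0.8588
Step 3: grad_x = 2*8*2.5256 = 40.41, grad_y = 2*6*0.8588 = 10.3057
  x_3 = 2.5256 - 0.01*40.41 = 2.1215
  y_3 = 0.8588 - 0.01*10.3057 = 0.7558
Step 4: grad_x = 2*8*2.1215 = 33.9444, grad_y = 2*6*0.7558 = 9.069
  x_4 = 2.1215 - 0.01*33.9444 = 1.7821
  y_4 = 0.7558 - 0.01*9.069 = 0.6651
Step 5: grad_x = 2*8*1.7821 = 28.5133, grad_y = 2*6*0.6651 = 7.9807
  x_5 = 1.7821 - 0.01*28.5133 = 1.4969
  y_5 = 0.6651 - 0.01*7.9807 = 0.5853
f(1.4969, 0.5853) = 8*1.4969^2 + 6*0.5853^2 = 19.982


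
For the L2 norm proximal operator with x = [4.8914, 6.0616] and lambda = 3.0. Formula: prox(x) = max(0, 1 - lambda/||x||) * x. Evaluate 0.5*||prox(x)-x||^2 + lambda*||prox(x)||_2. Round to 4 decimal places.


Step 1: Compute ||x||.
||x|| = 7.789
Step 2: Compute scaling factor.
scale = max(0, 1 - 3.0/7.789) = 0.6148
Step 3: prox(x) = [3.0074, 3.7269]
||prox(x)|| = 4.789
Step 4: Proximal objective.
0.5*||prox-x||^2 = 4.5
lambda*||prox|| = 14.367
Total = 18.8671


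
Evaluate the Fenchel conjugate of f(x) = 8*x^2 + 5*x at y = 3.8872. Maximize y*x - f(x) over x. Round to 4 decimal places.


f*(y) = sup_x {y*x - a*x^2 - b*x} = sup_x {(y-b)*x - a*x^2}
FOC: (y - b) - 2a*x = 0 => x* = (y - b)/(2a)
x* = (3.8872 - 5)/(2*8) = -0.0696
f*(3.8872) = (y-b)^2/(4a) = (3.8872 - 5)^2/(4*8)
= 1.2383/32 = 0.0387


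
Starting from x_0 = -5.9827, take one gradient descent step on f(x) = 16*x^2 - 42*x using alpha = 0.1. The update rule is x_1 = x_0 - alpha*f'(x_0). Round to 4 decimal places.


We compute the gradient at x_0 and apply the update.
f'(x) = 32*x - 42
f'(-5.9827) = 32*-5.9827 - 42 = -233.4464
x_1 = -5.9827 - 0.1*-233.4464 = 17.3619


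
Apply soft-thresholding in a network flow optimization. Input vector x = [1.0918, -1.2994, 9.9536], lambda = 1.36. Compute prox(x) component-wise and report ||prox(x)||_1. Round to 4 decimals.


Soft-thresholding with lambda = 1.36:
prox(1.0918) = sign(1.0918)*max(|1.0918| - 1.36, 0) = 0.0
prox(-1.2994) = sign(-1.2994)*max(|-1.2994| - 1.36, 0) = 0.0
prox(9.9536) = sign(9.9536)*max(|9.9536| - 1.36, 0) = 8.5936
prox(x) = [0.0, 0.0, 8.5936]
||prox(x)||_1 = 0.0 + 0.0 + 8.5936 = 8.5936


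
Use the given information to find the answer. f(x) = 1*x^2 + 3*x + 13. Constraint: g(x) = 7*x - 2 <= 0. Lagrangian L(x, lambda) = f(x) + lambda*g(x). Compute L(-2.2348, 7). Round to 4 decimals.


Step 1: Evaluate f(x).
f(-2.2348) = 1*(-2.2348)^2 + 3*(-2.2348) + 13 = 11.2899
Step 2: Evaluate g(x).
g(-2.2348) = 7*-2.2348 - 2 = -17.6436
Step 3: Compute Lagrangian.
L = 11.2899 + 7*-17.6436 = -112.2153


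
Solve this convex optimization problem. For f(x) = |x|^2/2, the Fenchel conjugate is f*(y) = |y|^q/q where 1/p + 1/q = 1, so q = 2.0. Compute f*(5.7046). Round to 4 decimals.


The conjugate exponent q satisfies 1/p + 1/q = 1.
p = 2, so q = 2/(2 - 1) = 2.0
|y|^q = 5.7046^2.0 = 32.5425
f*(5.7046) = 32.5425 / 2.0 = 16.2712


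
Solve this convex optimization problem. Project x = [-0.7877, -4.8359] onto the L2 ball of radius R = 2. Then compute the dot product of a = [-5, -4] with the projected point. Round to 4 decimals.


Step 1: Compute ||x|| (intermediates to 6 decimals).
||x|| = sqrt((-0.7877)^2 + (-4.8359)^2) = 4.899633
Step 2: Project.
Since ||x|| > R, scale = R/||x|| = 2/4.899633 = 0.408194, proj(x) = scale * x
proj(x) = [-0.321534, -1.973985]
Step 3: Dot product.
a^T * proj(x) = -5*(-0.321534) - 4*(-1.973985) = 9.5036


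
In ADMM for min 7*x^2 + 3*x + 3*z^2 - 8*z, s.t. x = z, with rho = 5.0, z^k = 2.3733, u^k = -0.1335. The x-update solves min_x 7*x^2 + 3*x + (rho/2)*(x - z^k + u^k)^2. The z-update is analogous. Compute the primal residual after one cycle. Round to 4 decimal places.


ADMM iteration with rho = 5.0, z^k = 2.3733, u^k = -0.1335
Step 1: x-update.
Minimize 7*x^2 + 3*x + (5.0/2)*(x - 2.3733 - 0.1335)^2
FOC: (2*7 + 5.0)*x = -3 + 5.0*(2.3733 + 0.1335)
x^{k+1} = 0.5018
Step 2: z-update.
Minimize 3*z^2 - 8*z + (5.0/2)*(0.5018 - z - 0.1335)^2
FOC: (2*3 + 5.0)*z = 8 + 5.0*(0.5018 - 0.1335)
z^{k+1} = 0.8947
Step 3: u-update.
u^{k+1} = -0.1335 + 0.5018 - 0.8947 = -0.5264
Step 4: Primal residual = |0.5018 - 0.8947| = 0.3929


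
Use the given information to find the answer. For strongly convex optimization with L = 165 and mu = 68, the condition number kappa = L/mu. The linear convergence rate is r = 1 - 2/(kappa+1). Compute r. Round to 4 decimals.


Step 1: Compute the condition number.
kappa = L/mu = 165/68 = 2.4265
Step 2: Compute the convergence rate.
r = 1 - 2/(kappa + 1) = 1 - 2*mu/(L + mu) = (L - mu)/(L + mu) = 97/233 = 0.4163


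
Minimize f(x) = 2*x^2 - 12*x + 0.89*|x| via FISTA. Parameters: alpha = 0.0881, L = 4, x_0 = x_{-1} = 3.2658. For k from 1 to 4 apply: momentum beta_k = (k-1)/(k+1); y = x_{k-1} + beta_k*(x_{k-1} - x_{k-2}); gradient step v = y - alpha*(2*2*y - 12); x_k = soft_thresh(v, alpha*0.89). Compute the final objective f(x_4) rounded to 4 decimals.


FISTA on f(x) = 2*x^2 - 12*x + 0.89*|x|
L = 4, alpha = 0.0881
Iteration 1: beta = 0.0, y = 3.2658 + 0.0*(3.2658 - 3.2658) = 3.2658
  grad(y) = 1.0632, v = y - alpha*grad = 3.1721
  prox(v) = soft_thresh(3.1721, 0.0784) = 3.0937
Iteration 2: beta = 0.3333, y = 3.0937 + 0.3333*(3.0937 - 3.2658) = 3.0364
  grad(y) = 0.1455, v = y - alpha*grad = 3.0235
  prox(v) = soft_thresh(3.0235, 0.0784) = 2.9451
Iteration 3: beta = 0.5, y = 2.9451 + 0.5*(2.9451 - 3.0937) = 2.8708
  grad(y) = -0.5166, v = y - alpha*grad = 2.9164
  prox(v) = soft_thresh(2.9164, 0.0784) = 2.838
Iteration 4: beta = 0.6, y = 2.838 + 0.6*(2.838 - 2.9451) = 2.7736
  grad(y) = -0.9054, v = y - alpha*grad = 2.8534
  prox(v) = soft_thresh(2.8534, 0.0784) = 2.775
f(x_4) = 2*2.775^2 - 12*2.775 + 0.89*|2.775| = -15.429


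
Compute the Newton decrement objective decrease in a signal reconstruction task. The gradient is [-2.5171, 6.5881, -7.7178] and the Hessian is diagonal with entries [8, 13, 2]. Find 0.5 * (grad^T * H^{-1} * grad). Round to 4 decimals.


Step 1: H is diagonal, so H^(-1) * g = [-0.3146, 0.5068, -3.8589].
Step 2: g^T H^(-1) g = sum_i g_i^2 / H_ii
  = (-2.5171)^2/8 + (6.5881)^2/13 + (-7.7178)^2/2
  = 0.792 + 3.3387 + 29.7822 = 33.9129
Step 3: Objective decrease = 0.5 * g^T H^(-1) g = 16.9564


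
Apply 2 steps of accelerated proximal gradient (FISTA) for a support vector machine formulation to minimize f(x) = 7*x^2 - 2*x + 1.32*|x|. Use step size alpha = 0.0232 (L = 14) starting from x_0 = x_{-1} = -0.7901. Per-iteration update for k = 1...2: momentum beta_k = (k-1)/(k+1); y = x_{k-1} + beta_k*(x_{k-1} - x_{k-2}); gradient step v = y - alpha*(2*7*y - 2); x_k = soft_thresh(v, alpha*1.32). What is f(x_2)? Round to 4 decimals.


FISTA on f(x) = 7*x^2 - 2*x + 1.32*|x|
L = 14, alpha = 0.0232
Iteration 1: beta = 0.0, y = -0.7901 + 0.0*(-0.7901 + 0.7901) = -0.7901
  grad(y) = -13.0614, v = y - alpha*grad = -0.4871
  prox(v) = soft_thresh(-0.4871, 0.0306) = -0.4565
Iteration 2: beta = 0.3333, y = -0.4565 + 0.3333*(-0.4565 + 0.7901) = -0.3452
  grad(y) = -6.8333, v = y - alpha*grad = -0.1867
  prox(v) = soft_thresh(-0.1867, 0.0306) = -0.1561
f(x_2) = 7*(-0.1561)^2 - 2*(-0.1561) + 1.32*|-0.1561| = 0.6887


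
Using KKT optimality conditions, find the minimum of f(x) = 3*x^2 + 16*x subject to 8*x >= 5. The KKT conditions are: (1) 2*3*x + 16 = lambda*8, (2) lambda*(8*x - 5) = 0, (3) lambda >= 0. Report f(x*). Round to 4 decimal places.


Step 1: Try lambda = 0 (constraint inactive).
x_unc = -16/(2*3) = -2.6667
Check: 8*-2.6667 = -21.3336 < 5 -- violated!
Step 2: Constraint must be active: 8*x = 5
x* = 5/8 = 0.625
lambda = (2*3*0.625 + 16)/8 = 2.4688
Step 3: Compute optimal value.
f(x*) = 3*0.625^2 + 16*0.625 = 11.1719


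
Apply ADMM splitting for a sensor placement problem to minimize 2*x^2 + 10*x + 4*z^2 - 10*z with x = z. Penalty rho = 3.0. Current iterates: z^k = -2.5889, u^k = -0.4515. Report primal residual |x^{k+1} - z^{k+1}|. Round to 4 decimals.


ADMM iteration with rho = 3.0, z^k = -2.5889, u^k = -0.4515
Step 1: x-update.
Minimize 2*x^2 + 10*x + (3.0/2)*(x + 2.5889 - 0.4515)^2
FOC: (2*2 + 3.0)*x = -10 + 3.0*(-2.5889 + 0.4515)
x^{k+1} = -2.3446
Step 2: z-update.
Minimize 4*z^2 - 10*z + (3.0/2)*(-2.3446 - z - 0.4515)^2
FOC: (2*4 + 3.0)*z = 10 + 3.0*(-2.3446 - 0.4515)
z^{k+1} = 0.1465
Step 3: u-update.
u^{k+1} = -0.4515 - 2.3446 - 0.1465 = -2.9426
Step 4: Primal residual = |-2.3446 - 0.1465| = 2.4911


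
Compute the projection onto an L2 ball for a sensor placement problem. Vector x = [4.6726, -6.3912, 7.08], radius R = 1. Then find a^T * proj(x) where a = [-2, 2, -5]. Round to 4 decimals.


Step 1: Compute ||x|| (intermediates to 6 decimals).
||x|| = sqrt(4.6726^2 + (-6.3912)^2 + 7.08^2) = 10.621065
Step 2: Project.
Since ||x|| > R, scale = R/||x|| = 1/10.621065 = 0.094153, proj(x) = scale * x
proj(x) = [0.439939, -0.601751, 0.666603]
Step 3: Dot product.
a^T * proj(x) = -2*0.439939 + 2*(-0.601751) - 5*0.666603 = -5.4164


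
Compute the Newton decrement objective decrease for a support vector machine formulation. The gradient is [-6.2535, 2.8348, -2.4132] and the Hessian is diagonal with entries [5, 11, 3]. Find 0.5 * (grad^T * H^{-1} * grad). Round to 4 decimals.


Step 1: H is diagonal, so H^(-1) * g = [-1.2507, 0.2577, -0.8044].
Step 2: g^T H^(-1) g = sum_i g_i^2 / H_ii
  = (-6.2535)^2/5 + (2.8348)^2/11 + (-2.4132)^2/3
  = 7.8213 + 0.7306 + 1.9412 = 10.493
Step 3: Objective decrease = 0.5 * g^T H^(-1) g = 5.2465


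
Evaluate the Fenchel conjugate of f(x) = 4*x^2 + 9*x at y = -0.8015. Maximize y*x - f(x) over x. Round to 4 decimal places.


f*(y) = sup_x {y*x - a*x^2 - b*x} = sup_x {(y-b)*x - a*x^2}
FOC: (y - b) - 2a*x = 0 => x* = (y - b)/(2a)
x* = (-0.8015 - 9)/(2*4) = -1.2252
f*(-0.8015) = (y-b)^2/(4a) = (-0.8015 - 9)^2/(4*4)
= 96.0694/16 = 6.0043


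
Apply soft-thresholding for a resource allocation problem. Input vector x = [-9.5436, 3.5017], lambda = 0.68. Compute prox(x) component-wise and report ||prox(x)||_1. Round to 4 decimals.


Soft-thresholding with lambda = 0.68:
prox(-9.5436) = sign(-9.5436)*max(|-9.5436| - 0.68, 0) = -8.8636
prox(3.5017) = sign(3.5017)*max(|3.5017| - 0.68, 0) = 2.8217
prox(x) = [-8.8636, 2.8217]
||prox(x)||_1 = 8.8636 + 2.8217 = 11.6853


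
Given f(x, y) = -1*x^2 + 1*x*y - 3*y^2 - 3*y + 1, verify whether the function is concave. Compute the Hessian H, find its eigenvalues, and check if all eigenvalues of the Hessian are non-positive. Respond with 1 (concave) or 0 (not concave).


The Hessian of f(x,y) = -1*x^2 + 1*x*y - 3*y^2 - 3*y + 1 is:
H = [[-2, 1], [1, -6]]
Trace = -2 - 6 = -8
Determinant = -2*-6 - (1)^2 = 11
Discriminant = (-8)^2 - 4*11 = 20.0
Eigenvalues: lambda_1 = -6.2361, lambda_2 = -1.7639
The function is concave.

1


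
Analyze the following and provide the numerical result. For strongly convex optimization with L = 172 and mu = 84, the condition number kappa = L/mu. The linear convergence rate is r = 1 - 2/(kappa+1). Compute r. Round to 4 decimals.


Step 1: Compute the condition number.
kappa = L/mu = 172/84 = 2.0476
Step 2: Compute the convergence rate.
r = 1 - 2/(kappa + 1) = 1 - 2*mu/(L + mu) = (L - mu)/(L + mu) = 88/256 = 0.3438


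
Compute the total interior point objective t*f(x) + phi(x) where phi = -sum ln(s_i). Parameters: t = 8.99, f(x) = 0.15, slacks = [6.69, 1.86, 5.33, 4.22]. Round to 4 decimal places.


Step 1: Compute log-barrier.
ln values: [1.9006, 0.6206, 1.6734, 1.4398]
phi = -(1.9006 + 0.6206 + 1.6734 + 1.4398) = -5.6344
Step 2: Compute augmented objective.
t*f(x) = 8.99*0.15 = 1.3485
Total = 1.3485 - 5.6344 = -4.2859


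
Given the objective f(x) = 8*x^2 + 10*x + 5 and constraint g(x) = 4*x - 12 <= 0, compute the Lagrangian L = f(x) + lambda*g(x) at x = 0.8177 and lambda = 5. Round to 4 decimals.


Step 1: Evaluate f(x).
f(0.8177) = 8*0.8177^2 + 10*0.8177 + 5 = 18.5261
Step 2: Evaluate g(x).
g(0.8177) = 4*0.8177 - 12 = -8.7292
Step 3: Compute Lagrangian.
L = 18.5261 + 5*-8.7292 = -25.1199


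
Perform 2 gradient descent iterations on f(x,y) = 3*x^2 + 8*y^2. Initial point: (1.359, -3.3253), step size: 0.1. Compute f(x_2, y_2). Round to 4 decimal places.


Gradient descent on f(x,y) = 3*x^2 + 8*y^2.
Starting point: (1.359, -3.3253), alpha = 0.1
Step 1: grad_x = 2*3*1.359 = 8.154, grad_y = 2*8*-3.3253 = -53.2048
  x_1 = 1.359 - 0.1*8.154 = 0.5436
  y_1 = -3.3253 - 0.1*-53.2048 = 1.9952
Step 2: grad_x = 2*3*0.5436 = 3.2616, grad_y = 2*8*1.9952 = 31.9229
  x_2 = 0.5436 - 0.1*3.2616 = 0.2174
  y_2 = 1.9952 - 0.1*31.9229 = -1.1971
f(0.2174, -1.1971) = 3*0.2174^2 + 8*(-1.1971)^2 = 11.6064


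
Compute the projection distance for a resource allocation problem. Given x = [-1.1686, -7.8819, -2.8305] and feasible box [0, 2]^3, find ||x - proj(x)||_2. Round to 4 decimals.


Project each component onto [0, 2].
clip(-1.1686) = 0.0, clip(-7.8819) = 0.0, clip(-2.8305) = 0.0
Projection = [0.0, 0.0, 0.0]
Squared diffs: [1.3656, 62.1243, 8.0117]
Distance = sqrt(71.5016) = 8.4559


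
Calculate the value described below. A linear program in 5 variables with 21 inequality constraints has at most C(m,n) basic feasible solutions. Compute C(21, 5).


Each vertex corresponds to some choice of n active constraints out of m, so the number of vertices is at most C(m, n) = m! / (n!(m-n)!).
m = 21, n = 5
Numerator: 21 * 20 * 19 * 18 * 17
Denominator: 5! = 120
C(21, 5) = 20349


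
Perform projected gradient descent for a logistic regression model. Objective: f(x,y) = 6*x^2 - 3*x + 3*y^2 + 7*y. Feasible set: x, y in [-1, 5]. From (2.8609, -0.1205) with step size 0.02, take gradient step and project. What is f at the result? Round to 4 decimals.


Step 1: Compute gradient at (2.8609, -0.1205).
grad_x = 2*6*2.8609 - 3 = 31.3308
grad_y = 2*3*-0.1205 + 7 = 6.277
Step 2: Gradient step.
x_raw = 2.8609 - 0.02*31.3308 = 2.2343
y_raw = -0.1205 - 0.02*6.277 = -0.246
Step 3: Project onto [-1, 5].
x_proj = clip(2.2343) = 2.2343
y_proj = clip(-0.246) = -0.246
Step 4: Evaluate f.
f(2.2343, -0.246) = 21.7086


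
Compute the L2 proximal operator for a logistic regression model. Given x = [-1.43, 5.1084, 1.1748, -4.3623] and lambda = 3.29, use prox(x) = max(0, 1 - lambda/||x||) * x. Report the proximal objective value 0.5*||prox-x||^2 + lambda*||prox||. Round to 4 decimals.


Step 1: Compute ||x||.
||x|| = 6.9678
Step 2: Compute scaling factor.
scale = max(0, 1 - 3.29/6.9678) = 0.5278
Step 3: prox(x) = [-0.7548, 2.6964, 0.6201, -2.3025]
||prox(x)|| = 3.6778
Step 4: Proximal objective.
0.5*||prox-x||^2 = 5.4121
lambda*||prox|| = 12.1
Total = 17.5121


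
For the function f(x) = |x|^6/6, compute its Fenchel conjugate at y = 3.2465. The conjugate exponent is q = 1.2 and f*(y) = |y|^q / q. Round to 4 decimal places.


The conjugate exponent q satisfies 1/p + 1/q = 1.
p = 6, so q = 6/(6 - 1) = 1.2
|y|^q = 3.2465^1.2 = 4.1086
f*(3.2465) = 4.1086 / 1.2 = 3.4239


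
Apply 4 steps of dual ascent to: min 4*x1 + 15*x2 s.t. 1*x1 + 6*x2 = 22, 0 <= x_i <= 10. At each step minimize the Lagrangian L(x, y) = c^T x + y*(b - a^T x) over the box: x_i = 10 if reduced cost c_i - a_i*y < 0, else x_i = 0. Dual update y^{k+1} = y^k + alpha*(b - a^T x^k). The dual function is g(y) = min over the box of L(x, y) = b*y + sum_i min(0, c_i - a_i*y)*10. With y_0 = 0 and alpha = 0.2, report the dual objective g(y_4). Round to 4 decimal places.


Dual ascent for LP: min 4*x1 + 15*x2, 1*x1 + 6*x2 = 22, 0 <= x_i <= 10
Step 1: y^k = 0.0, reduced costs: (4.0, 15.0)
  x^k = (0.0, 0.0), subgradient = b - a^T x = 22.0
  y^{k+1} = 0.0 + 0.2*22.0 = 4.4
Step 2: y^k = 4.4, reduced costs: (-0.4, -11.4)
  x^k = (10.0, 10.0), subgradient = b - a^T x = -48.0
  y^{k+1} = 4.4 + 0.2*-48.0 = -5.2
Step 3: y^k = -5.2, reduced costs: (9.2, 46.2)
  x^k = (0.0, 0.0), subgradient = b - a^T x = 22.0
  y^{k+1} = -5.2 + 0.2*22.0 = -0.8
Step 4: y^k = -0.8, reduced costs: (4.8, 19.8)
  x^k = (0.0, 0.0), subgradient = b - a^T x = 22.0
  y^{k+1} = -0.8 + 0.2*22.0 = 3.6
Dual objective at y_4 = 3.6: reduced costs (0.4, -6.6), box minimizer x = (0.0, 10.0)
g(y_4) = b*y + (c1 - a1*y)*x1 + (c2 - a2*y)*x2 = 22*3.6 + 0.4*0.0 + (-6.6)*10.0 = 79.2 + 0.0 - 66.0 = 13.2


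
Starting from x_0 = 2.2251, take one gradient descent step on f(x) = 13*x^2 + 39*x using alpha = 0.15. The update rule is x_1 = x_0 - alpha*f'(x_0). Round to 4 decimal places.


We compute the gradient at x_0 and apply the update.
f'(x) = 26*x + 39
f'(2.2251) = 26*2.2251 + 39 = 96.8526
x_1 = 2.2251 - 0.15*96.8526 = -12.3028


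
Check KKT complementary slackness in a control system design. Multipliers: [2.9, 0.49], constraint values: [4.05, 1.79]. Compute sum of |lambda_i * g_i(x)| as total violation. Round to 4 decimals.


KKT complementary slackness check:
lambda_1 * g_1 = 2.9 * 4.05 = 11.745
lambda_2 * g_2 = 0.49 * 1.79 = 0.8771
Total violation = 11.745 + 0.8771 = 12.6221


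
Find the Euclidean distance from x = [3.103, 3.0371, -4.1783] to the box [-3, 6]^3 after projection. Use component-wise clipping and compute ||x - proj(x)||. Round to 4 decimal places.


Project each component onto [-3, 6].
clip(3.103) = 3.103, clip(3.0371) = 3.0371, clip(-4.1783) = -3.0
Projection = [3.103, 3.0371, -3.0]
Squared diffs: [0.0, 0.0, 1.3884]
Distance = sqrt(1.3884) = 1.1783


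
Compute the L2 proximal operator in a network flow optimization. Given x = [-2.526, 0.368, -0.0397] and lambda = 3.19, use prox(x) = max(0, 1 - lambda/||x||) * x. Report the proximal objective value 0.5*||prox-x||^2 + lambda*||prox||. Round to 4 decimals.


Step 1: Compute ||x||.
||x|| = 2.553
Step 2: Compute scaling factor.
scale = max(0, 1 - 3.19/2.553) = 0.0
Step 3: prox(x) = [-0.0, 0.0, -0.0]
||prox(x)|| = 0.0
Step 4: Proximal objective.
0.5*||prox-x||^2 = 3.2588
lambda*||prox|| = 0.0
Total = 3.2588


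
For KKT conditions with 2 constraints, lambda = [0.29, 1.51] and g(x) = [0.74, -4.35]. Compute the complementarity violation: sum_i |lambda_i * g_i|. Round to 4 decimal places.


KKT complementary slackness check:
lambda_1 * g_1 = 0.29 * 0.74 = 0.2146
lambda_2 * g_2 = 1.51 * -4.35 = -6.5685
Total violation = 0.2146 + 6.5685 = 6.7831


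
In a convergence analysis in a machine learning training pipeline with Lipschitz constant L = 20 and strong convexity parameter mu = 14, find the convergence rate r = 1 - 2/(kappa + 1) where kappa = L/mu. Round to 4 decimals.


Step 1: Compute the condition number.
kappa = L/mu = 20/14 = 1.4286
Step 2: Compute the convergence rate.
r = 1 - 2/(kappa + 1) = 1 - 2*mu/(L + mu) = (L - mu)/(L + mu) = 6/34 = 0.1765


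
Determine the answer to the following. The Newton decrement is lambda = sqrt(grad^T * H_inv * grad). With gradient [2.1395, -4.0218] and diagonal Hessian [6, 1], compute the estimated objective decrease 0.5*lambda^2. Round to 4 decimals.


Step 1: H is diagonal, so H^(-1) * g = [0.3566, -4.0218].
Step 2: g^T H^(-1) g = sum_i g_i^2 / H_ii
  = (2.1395)^2/6 + (-4.0218)^2/1
  = 0.7629 + 16.1749 = 16.9378
Step 3: Objective decrease = 0.5 * g^T H^(-1) g = 8.4689


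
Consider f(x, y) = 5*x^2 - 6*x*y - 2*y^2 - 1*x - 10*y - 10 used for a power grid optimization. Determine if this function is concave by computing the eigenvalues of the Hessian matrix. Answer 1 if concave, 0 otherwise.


The Hessian of f(x,y) = 5*x^2 - 6*x*y - 2*y^2 - 1*x - 10*y - 10 is:
H = [[10, -6], [-6, -4]]
Trace = 10 - 4 = 6
Determinant = 10*-4 - (-6)^2 = -76
Discriminant = (6)^2 - 4*-76 = 340.0
Eigenvalues: lambda_1 = -6.2195, lambda_2 = 12.2195
The function is not concave.

0
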